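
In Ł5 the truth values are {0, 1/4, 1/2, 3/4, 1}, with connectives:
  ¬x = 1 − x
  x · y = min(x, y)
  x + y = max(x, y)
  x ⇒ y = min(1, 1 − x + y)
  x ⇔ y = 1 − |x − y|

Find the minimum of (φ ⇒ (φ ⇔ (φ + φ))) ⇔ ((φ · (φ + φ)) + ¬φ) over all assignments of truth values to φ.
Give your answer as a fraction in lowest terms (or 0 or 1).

1/2

Take φ = 1/2:
φ + φ = 1/2 + 1/2 = 1/2
φ ⇔ (φ + φ) = 1/2 ⇔ 1/2 = 1
φ ⇒ (φ ⇔ (φ + φ)) = 1/2 ⇒ 1 = 1
φ + φ = 1/2 + 1/2 = 1/2
φ · (φ + φ) = 1/2 · 1/2 = 1/2
¬φ = ¬1/2 = 1/2
(φ · (φ + φ)) + ¬φ = 1/2 + 1/2 = 1/2
(φ ⇒ (φ ⇔ (φ + φ))) ⇔ ((φ · (φ + φ)) + ¬φ) = 1 ⇔ 1/2 = 1/2
No assignment yields a value below 1/2, so this is the minimum.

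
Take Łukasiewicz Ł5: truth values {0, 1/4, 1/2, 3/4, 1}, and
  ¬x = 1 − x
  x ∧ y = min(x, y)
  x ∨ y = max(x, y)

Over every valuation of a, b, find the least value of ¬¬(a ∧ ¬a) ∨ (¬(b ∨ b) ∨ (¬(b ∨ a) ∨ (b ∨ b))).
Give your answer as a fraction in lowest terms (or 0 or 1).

1/2

Take a = 0, b = 1/2:
¬a = ¬0 = 1
a ∧ ¬a = 0 ∧ 1 = 0
¬(a ∧ ¬a) = ¬0 = 1
¬¬(a ∧ ¬a) = ¬1 = 0
b ∨ b = 1/2 ∨ 1/2 = 1/2
¬(b ∨ b) = ¬1/2 = 1/2
b ∨ a = 1/2 ∨ 0 = 1/2
¬(b ∨ a) = ¬1/2 = 1/2
b ∨ b = 1/2 ∨ 1/2 = 1/2
¬(b ∨ a) ∨ (b ∨ b) = 1/2 ∨ 1/2 = 1/2
¬(b ∨ b) ∨ (¬(b ∨ a) ∨ (b ∨ b)) = 1/2 ∨ 1/2 = 1/2
¬¬(a ∧ ¬a) ∨ (¬(b ∨ b) ∨ (¬(b ∨ a) ∨ (b ∨ b))) = 0 ∨ 1/2 = 1/2
No assignment yields a value below 1/2, so this is the minimum.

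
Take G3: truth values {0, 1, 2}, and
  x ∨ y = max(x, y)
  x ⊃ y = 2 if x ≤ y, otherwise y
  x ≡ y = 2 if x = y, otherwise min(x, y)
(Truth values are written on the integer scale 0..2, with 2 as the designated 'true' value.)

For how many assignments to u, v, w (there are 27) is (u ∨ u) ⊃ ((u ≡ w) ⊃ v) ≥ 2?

22

value 2: 22 assignments (counts)
value 1: 1 assignment
value 0: 4 assignments
So 22 of the 27 assignments meet the threshold.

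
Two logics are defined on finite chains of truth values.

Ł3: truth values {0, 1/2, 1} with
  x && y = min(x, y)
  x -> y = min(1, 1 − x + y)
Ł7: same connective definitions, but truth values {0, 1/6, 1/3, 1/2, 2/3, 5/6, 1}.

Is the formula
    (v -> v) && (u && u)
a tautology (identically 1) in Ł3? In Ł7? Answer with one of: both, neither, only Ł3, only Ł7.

In Ł3: at u = 0, v = 0 the value is 0 — not a tautology.
In Ł7: at u = 0, v = 0 the value is 0 — not a tautology.

neither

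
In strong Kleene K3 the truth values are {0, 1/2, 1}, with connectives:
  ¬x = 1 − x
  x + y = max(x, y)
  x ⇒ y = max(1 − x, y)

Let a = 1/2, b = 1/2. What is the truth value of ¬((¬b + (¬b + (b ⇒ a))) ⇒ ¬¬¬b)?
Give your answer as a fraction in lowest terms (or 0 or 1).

¬b = ¬1/2 = 1/2
¬b = ¬1/2 = 1/2
b ⇒ a = 1/2 ⇒ 1/2 = 1/2
¬b + (b ⇒ a) = 1/2 + 1/2 = 1/2
¬b + (¬b + (b ⇒ a)) = 1/2 + 1/2 = 1/2
¬b = ¬1/2 = 1/2
¬¬b = ¬1/2 = 1/2
¬¬¬b = ¬1/2 = 1/2
(¬b + (¬b + (b ⇒ a))) ⇒ ¬¬¬b = 1/2 ⇒ 1/2 = 1/2
¬((¬b + (¬b + (b ⇒ a))) ⇒ ¬¬¬b) = ¬1/2 = 1/2

1/2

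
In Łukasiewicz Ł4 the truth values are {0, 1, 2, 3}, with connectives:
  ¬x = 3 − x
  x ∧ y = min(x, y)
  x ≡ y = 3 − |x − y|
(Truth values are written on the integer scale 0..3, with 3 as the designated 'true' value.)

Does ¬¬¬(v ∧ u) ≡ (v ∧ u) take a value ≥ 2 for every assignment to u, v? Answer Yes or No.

Counterexample: take u = 0, v = 0.
v ∧ u = 0 ∧ 0 = 0
¬(v ∧ u) = ¬0 = 3
¬¬(v ∧ u) = ¬3 = 0
¬¬¬(v ∧ u) = ¬0 = 3
v ∧ u = 0 ∧ 0 = 0
¬¬¬(v ∧ u) ≡ (v ∧ u) = 3 ≡ 0 = 0
This gives 0, which is below 2.

No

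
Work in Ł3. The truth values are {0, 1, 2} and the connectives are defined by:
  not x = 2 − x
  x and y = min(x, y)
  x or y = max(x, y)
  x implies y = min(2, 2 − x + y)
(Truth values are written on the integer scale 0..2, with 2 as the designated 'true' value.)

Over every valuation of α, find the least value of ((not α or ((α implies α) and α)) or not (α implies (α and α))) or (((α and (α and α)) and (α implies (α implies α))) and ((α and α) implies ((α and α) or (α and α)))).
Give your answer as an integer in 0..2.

Take α = 1:
not α = not 1 = 1
α implies α = 1 implies 1 = 2
(α implies α) and α = 2 and 1 = 1
not α or ((α implies α) and α) = 1 or 1 = 1
α and α = 1 and 1 = 1
α implies (α and α) = 1 implies 1 = 2
not (α implies (α and α)) = not 2 = 0
(not α or ((α implies α) and α)) or not (α implies (α and α)) = 1 or 0 = 1
α and α = 1 and 1 = 1
α and (α and α) = 1 and 1 = 1
α implies α = 1 implies 1 = 2
α implies (α implies α) = 1 implies 2 = 2
(α and (α and α)) and (α implies (α implies α)) = 1 and 2 = 1
α and α = 1 and 1 = 1
α and α = 1 and 1 = 1
α and α = 1 and 1 = 1
(α and α) or (α and α) = 1 or 1 = 1
(α and α) implies ((α and α) or (α and α)) = 1 implies 1 = 2
((α and (α and α)) and (α implies (α implies α))) and ((α and α) implies ((α and α) or (α and α))) = 1 and 2 = 1
((not α or ((α implies α) and α)) or not (α implies (α and α))) or (((α and (α and α)) and (α implies (α implies α))) and ((α and α) implies ((α and α) or (α and α)))) = 1 or 1 = 1
No assignment yields a value below 1, so this is the minimum.

1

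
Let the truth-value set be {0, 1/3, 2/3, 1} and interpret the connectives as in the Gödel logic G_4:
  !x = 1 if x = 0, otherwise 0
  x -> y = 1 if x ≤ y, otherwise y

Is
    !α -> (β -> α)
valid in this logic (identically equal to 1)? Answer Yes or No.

Counterexample: take α = 0, β = 1/3.
!α = !0 = 1
β -> α = 1/3 -> 0 = 0
!α -> (β -> α) = 1 -> 0 = 0
This gives 0 ≠ 1.

No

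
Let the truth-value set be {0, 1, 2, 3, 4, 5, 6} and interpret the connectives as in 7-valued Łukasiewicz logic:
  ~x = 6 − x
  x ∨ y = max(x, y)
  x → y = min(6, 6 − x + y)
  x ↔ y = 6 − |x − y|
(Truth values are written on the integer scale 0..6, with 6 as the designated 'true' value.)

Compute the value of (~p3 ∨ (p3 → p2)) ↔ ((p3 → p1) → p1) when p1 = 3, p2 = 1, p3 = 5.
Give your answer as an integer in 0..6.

3

~p3 = ~5 = 1
p3 → p2 = 5 → 1 = 2
~p3 ∨ (p3 → p2) = 1 ∨ 2 = 2
p3 → p1 = 5 → 3 = 4
(p3 → p1) → p1 = 4 → 3 = 5
(~p3 ∨ (p3 → p2)) ↔ ((p3 → p1) → p1) = 2 ↔ 5 = 3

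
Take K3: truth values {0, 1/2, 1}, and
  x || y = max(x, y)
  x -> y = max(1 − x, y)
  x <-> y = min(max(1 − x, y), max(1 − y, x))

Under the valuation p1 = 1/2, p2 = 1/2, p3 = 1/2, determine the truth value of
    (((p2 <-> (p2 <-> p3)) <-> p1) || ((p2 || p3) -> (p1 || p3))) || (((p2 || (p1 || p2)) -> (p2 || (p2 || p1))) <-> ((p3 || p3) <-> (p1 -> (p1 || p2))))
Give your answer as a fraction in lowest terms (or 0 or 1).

1/2

p2 <-> p3 = 1/2 <-> 1/2 = 1/2
p2 <-> (p2 <-> p3) = 1/2 <-> 1/2 = 1/2
(p2 <-> (p2 <-> p3)) <-> p1 = 1/2 <-> 1/2 = 1/2
p2 || p3 = 1/2 || 1/2 = 1/2
p1 || p3 = 1/2 || 1/2 = 1/2
(p2 || p3) -> (p1 || p3) = 1/2 -> 1/2 = 1/2
((p2 <-> (p2 <-> p3)) <-> p1) || ((p2 || p3) -> (p1 || p3)) = 1/2 || 1/2 = 1/2
p1 || p2 = 1/2 || 1/2 = 1/2
p2 || (p1 || p2) = 1/2 || 1/2 = 1/2
p2 || p1 = 1/2 || 1/2 = 1/2
p2 || (p2 || p1) = 1/2 || 1/2 = 1/2
(p2 || (p1 || p2)) -> (p2 || (p2 || p1)) = 1/2 -> 1/2 = 1/2
p3 || p3 = 1/2 || 1/2 = 1/2
p1 || p2 = 1/2 || 1/2 = 1/2
p1 -> (p1 || p2) = 1/2 -> 1/2 = 1/2
(p3 || p3) <-> (p1 -> (p1 || p2)) = 1/2 <-> 1/2 = 1/2
((p2 || (p1 || p2)) -> (p2 || (p2 || p1))) <-> ((p3 || p3) <-> (p1 -> (p1 || p2))) = 1/2 <-> 1/2 = 1/2
(((p2 <-> (p2 <-> p3)) <-> p1) || ((p2 || p3) -> (p1 || p3))) || (((p2 || (p1 || p2)) -> (p2 || (p2 || p1))) <-> ((p3 || p3) <-> (p1 -> (p1 || p2)))) = 1/2 || 1/2 = 1/2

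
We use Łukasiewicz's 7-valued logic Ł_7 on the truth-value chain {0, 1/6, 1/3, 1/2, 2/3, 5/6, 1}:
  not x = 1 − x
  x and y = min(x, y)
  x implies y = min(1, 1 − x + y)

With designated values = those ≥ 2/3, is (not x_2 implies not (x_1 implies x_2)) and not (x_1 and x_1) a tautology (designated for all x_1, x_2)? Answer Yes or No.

Counterexample: take x_1 = 0, x_2 = 0.
not x_2 = not 0 = 1
x_1 implies x_2 = 0 implies 0 = 1
not (x_1 implies x_2) = not 1 = 0
not x_2 implies not (x_1 implies x_2) = 1 implies 0 = 0
x_1 and x_1 = 0 and 0 = 0
not (x_1 and x_1) = not 0 = 1
(not x_2 implies not (x_1 implies x_2)) and not (x_1 and x_1) = 0 and 1 = 0
This gives 0, which is below 2/3.

No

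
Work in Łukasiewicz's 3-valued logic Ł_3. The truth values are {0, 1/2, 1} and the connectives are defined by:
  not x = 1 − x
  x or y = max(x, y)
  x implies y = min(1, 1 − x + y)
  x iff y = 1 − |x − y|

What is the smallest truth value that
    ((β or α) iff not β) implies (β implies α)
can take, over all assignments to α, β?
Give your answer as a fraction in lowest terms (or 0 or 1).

Take α = 0, β = 1/2:
β or α = 1/2 or 0 = 1/2
not β = not 1/2 = 1/2
(β or α) iff not β = 1/2 iff 1/2 = 1
β implies α = 1/2 implies 0 = 1/2
((β or α) iff not β) implies (β implies α) = 1 implies 1/2 = 1/2
No assignment yields a value below 1/2, so this is the minimum.

1/2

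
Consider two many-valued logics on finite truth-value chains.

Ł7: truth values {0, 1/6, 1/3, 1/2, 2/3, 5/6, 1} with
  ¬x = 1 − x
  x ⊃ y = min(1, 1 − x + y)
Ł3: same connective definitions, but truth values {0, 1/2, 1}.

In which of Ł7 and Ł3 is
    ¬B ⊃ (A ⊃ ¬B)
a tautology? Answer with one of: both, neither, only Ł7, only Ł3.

In Ł7: every assignment gives 1 — tautology.
In Ł3: every assignment gives 1 — tautology.

both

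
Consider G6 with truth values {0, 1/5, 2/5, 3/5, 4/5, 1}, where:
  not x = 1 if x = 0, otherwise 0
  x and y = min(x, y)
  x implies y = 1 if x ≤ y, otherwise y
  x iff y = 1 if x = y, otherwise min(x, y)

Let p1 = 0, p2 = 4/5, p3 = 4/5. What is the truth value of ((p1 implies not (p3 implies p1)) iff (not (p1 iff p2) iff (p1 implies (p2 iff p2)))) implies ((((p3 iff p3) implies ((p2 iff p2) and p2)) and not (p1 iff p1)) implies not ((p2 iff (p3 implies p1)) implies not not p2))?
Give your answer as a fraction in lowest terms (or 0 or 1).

p3 implies p1 = 4/5 implies 0 = 0
not (p3 implies p1) = not 0 = 1
p1 implies not (p3 implies p1) = 0 implies 1 = 1
p1 iff p2 = 0 iff 4/5 = 0
not (p1 iff p2) = not 0 = 1
p2 iff p2 = 4/5 iff 4/5 = 1
p1 implies (p2 iff p2) = 0 implies 1 = 1
not (p1 iff p2) iff (p1 implies (p2 iff p2)) = 1 iff 1 = 1
(p1 implies not (p3 implies p1)) iff (not (p1 iff p2) iff (p1 implies (p2 iff p2))) = 1 iff 1 = 1
p3 iff p3 = 4/5 iff 4/5 = 1
p2 iff p2 = 4/5 iff 4/5 = 1
(p2 iff p2) and p2 = 1 and 4/5 = 4/5
(p3 iff p3) implies ((p2 iff p2) and p2) = 1 implies 4/5 = 4/5
p1 iff p1 = 0 iff 0 = 1
not (p1 iff p1) = not 1 = 0
((p3 iff p3) implies ((p2 iff p2) and p2)) and not (p1 iff p1) = 4/5 and 0 = 0
p3 implies p1 = 4/5 implies 0 = 0
p2 iff (p3 implies p1) = 4/5 iff 0 = 0
not p2 = not 4/5 = 0
not not p2 = not 0 = 1
(p2 iff (p3 implies p1)) implies not not p2 = 0 implies 1 = 1
not ((p2 iff (p3 implies p1)) implies not not p2) = not 1 = 0
(((p3 iff p3) implies ((p2 iff p2) and p2)) and not (p1 iff p1)) implies not ((p2 iff (p3 implies p1)) implies not not p2) = 0 implies 0 = 1
((p1 implies not (p3 implies p1)) iff (not (p1 iff p2) iff (p1 implies (p2 iff p2)))) implies ((((p3 iff p3) implies ((p2 iff p2) and p2)) and not (p1 iff p1)) implies not ((p2 iff (p3 implies p1)) implies not not p2)) = 1 implies 1 = 1

1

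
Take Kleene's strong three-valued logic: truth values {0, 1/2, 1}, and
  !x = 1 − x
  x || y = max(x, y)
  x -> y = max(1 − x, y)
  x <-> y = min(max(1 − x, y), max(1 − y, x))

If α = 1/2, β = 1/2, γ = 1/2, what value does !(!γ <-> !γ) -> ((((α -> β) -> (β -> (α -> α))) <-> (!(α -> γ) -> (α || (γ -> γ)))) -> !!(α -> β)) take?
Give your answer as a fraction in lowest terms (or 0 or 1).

1/2

!γ = !1/2 = 1/2
!γ = !1/2 = 1/2
!γ <-> !γ = 1/2 <-> 1/2 = 1/2
!(!γ <-> !γ) = !1/2 = 1/2
α -> β = 1/2 -> 1/2 = 1/2
α -> α = 1/2 -> 1/2 = 1/2
β -> (α -> α) = 1/2 -> 1/2 = 1/2
(α -> β) -> (β -> (α -> α)) = 1/2 -> 1/2 = 1/2
α -> γ = 1/2 -> 1/2 = 1/2
!(α -> γ) = !1/2 = 1/2
γ -> γ = 1/2 -> 1/2 = 1/2
α || (γ -> γ) = 1/2 || 1/2 = 1/2
!(α -> γ) -> (α || (γ -> γ)) = 1/2 -> 1/2 = 1/2
((α -> β) -> (β -> (α -> α))) <-> (!(α -> γ) -> (α || (γ -> γ))) = 1/2 <-> 1/2 = 1/2
α -> β = 1/2 -> 1/2 = 1/2
!(α -> β) = !1/2 = 1/2
!!(α -> β) = !1/2 = 1/2
(((α -> β) -> (β -> (α -> α))) <-> (!(α -> γ) -> (α || (γ -> γ)))) -> !!(α -> β) = 1/2 -> 1/2 = 1/2
!(!γ <-> !γ) -> ((((α -> β) -> (β -> (α -> α))) <-> (!(α -> γ) -> (α || (γ -> γ)))) -> !!(α -> β)) = 1/2 -> 1/2 = 1/2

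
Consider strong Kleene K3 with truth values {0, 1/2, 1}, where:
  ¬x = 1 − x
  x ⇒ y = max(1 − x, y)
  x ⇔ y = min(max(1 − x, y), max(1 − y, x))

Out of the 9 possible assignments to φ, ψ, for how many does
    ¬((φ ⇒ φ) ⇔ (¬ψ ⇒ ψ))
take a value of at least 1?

2

φ = 0, ψ = 0 ↦ 1  ≥
φ = 0, ψ = 1/2 ↦ 1/2  <
φ = 0, ψ = 1 ↦ 0  <
φ = 1/2, ψ = 0 ↦ 1/2  <
φ = 1/2, ψ = 1/2 ↦ 1/2  <
φ = 1/2, ψ = 1 ↦ 1/2  <
φ = 1, ψ = 0 ↦ 1  ≥
φ = 1, ψ = 1/2 ↦ 1/2  <
φ = 1, ψ = 1 ↦ 0  <
So 2 of the 9 assignments meet the threshold.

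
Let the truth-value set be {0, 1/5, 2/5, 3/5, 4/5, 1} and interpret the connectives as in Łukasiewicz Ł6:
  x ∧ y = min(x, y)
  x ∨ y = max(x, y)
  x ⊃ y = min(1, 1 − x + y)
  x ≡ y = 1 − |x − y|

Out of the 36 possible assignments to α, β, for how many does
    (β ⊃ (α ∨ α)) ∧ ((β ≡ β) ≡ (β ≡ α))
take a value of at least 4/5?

value 1: 6 assignments (counts)
value 4/5: 10 assignments (counts)
value 3/5: 8 assignments
value 2/5: 6 assignments
value 1/5: 4 assignments
value 0: 2 assignments
So 16 of the 36 assignments meet the threshold.

16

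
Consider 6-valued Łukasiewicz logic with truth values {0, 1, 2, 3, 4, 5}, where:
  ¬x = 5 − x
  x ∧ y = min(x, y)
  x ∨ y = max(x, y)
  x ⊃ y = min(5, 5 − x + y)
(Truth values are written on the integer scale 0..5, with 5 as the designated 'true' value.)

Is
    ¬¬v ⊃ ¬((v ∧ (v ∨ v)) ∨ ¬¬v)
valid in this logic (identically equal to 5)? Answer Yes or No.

No

Counterexample: take v = 3.
¬v = ¬3 = 2
¬¬v = ¬2 = 3
v ∨ v = 3 ∨ 3 = 3
v ∧ (v ∨ v) = 3 ∧ 3 = 3
(v ∧ (v ∨ v)) ∨ ¬¬v = 3 ∨ 3 = 3
¬((v ∧ (v ∨ v)) ∨ ¬¬v) = ¬3 = 2
¬¬v ⊃ ¬((v ∧ (v ∨ v)) ∨ ¬¬v) = 3 ⊃ 2 = 4
This gives 4 ≠ 5.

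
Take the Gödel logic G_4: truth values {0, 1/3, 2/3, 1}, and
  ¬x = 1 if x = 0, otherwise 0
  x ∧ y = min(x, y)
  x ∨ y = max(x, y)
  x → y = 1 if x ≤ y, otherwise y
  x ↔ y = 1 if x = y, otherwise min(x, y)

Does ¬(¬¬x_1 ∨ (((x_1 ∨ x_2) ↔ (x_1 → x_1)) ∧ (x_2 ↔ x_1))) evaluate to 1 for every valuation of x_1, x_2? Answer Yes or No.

No

Counterexample: take x_1 = 1/3, x_2 = 0.
¬x_1 = ¬1/3 = 0
¬¬x_1 = ¬0 = 1
x_1 ∨ x_2 = 1/3 ∨ 0 = 1/3
x_1 → x_1 = 1/3 → 1/3 = 1
(x_1 ∨ x_2) ↔ (x_1 → x_1) = 1/3 ↔ 1 = 1/3
x_2 ↔ x_1 = 0 ↔ 1/3 = 0
((x_1 ∨ x_2) ↔ (x_1 → x_1)) ∧ (x_2 ↔ x_1) = 1/3 ∧ 0 = 0
¬¬x_1 ∨ (((x_1 ∨ x_2) ↔ (x_1 → x_1)) ∧ (x_2 ↔ x_1)) = 1 ∨ 0 = 1
¬(¬¬x_1 ∨ (((x_1 ∨ x_2) ↔ (x_1 → x_1)) ∧ (x_2 ↔ x_1))) = ¬1 = 0
This gives 0 ≠ 1.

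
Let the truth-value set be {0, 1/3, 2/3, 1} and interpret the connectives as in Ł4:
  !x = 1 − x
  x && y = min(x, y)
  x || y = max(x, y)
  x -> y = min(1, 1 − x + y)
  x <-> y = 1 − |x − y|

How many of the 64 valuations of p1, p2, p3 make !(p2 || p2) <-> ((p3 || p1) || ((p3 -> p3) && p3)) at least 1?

value 1: 16 assignments (counts)
value 2/3: 24 assignments
value 1/3: 16 assignments
value 0: 8 assignments
So 16 of the 64 assignments meet the threshold.

16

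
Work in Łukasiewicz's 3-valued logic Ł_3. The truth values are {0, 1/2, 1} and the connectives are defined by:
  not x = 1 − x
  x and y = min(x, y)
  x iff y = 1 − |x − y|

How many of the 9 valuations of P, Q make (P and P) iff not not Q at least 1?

P = 0, Q = 0 ↦ 1  ≥
P = 0, Q = 1/2 ↦ 1/2  <
P = 0, Q = 1 ↦ 0  <
P = 1/2, Q = 0 ↦ 1/2  <
P = 1/2, Q = 1/2 ↦ 1  ≥
P = 1/2, Q = 1 ↦ 1/2  <
P = 1, Q = 0 ↦ 0  <
P = 1, Q = 1/2 ↦ 1/2  <
P = 1, Q = 1 ↦ 1  ≥
So 3 of the 9 assignments meet the threshold.

3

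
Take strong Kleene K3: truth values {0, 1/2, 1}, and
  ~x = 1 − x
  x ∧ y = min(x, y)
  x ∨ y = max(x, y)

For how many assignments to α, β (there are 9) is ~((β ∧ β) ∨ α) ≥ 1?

1

α = 0, β = 0 ↦ 1  ≥
α = 0, β = 1/2 ↦ 1/2  <
α = 0, β = 1 ↦ 0  <
α = 1/2, β = 0 ↦ 1/2  <
α = 1/2, β = 1/2 ↦ 1/2  <
α = 1/2, β = 1 ↦ 0  <
α = 1, β = 0 ↦ 0  <
α = 1, β = 1/2 ↦ 0  <
α = 1, β = 1 ↦ 0  <
So 1 of the 9 assignments meets the threshold.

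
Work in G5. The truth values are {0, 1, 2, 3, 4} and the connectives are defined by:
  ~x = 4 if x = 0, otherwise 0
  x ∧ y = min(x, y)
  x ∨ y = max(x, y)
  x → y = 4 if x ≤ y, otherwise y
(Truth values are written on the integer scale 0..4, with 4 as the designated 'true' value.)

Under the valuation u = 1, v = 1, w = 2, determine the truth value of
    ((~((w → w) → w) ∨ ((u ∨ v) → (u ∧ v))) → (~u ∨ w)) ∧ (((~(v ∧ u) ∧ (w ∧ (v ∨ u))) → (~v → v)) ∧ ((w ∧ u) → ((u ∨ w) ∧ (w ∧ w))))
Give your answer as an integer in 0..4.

w → w = 2 → 2 = 4
(w → w) → w = 4 → 2 = 2
~((w → w) → w) = ~2 = 0
u ∨ v = 1 ∨ 1 = 1
u ∧ v = 1 ∧ 1 = 1
(u ∨ v) → (u ∧ v) = 1 → 1 = 4
~((w → w) → w) ∨ ((u ∨ v) → (u ∧ v)) = 0 ∨ 4 = 4
~u = ~1 = 0
~u ∨ w = 0 ∨ 2 = 2
(~((w → w) → w) ∨ ((u ∨ v) → (u ∧ v))) → (~u ∨ w) = 4 → 2 = 2
v ∧ u = 1 ∧ 1 = 1
~(v ∧ u) = ~1 = 0
v ∨ u = 1 ∨ 1 = 1
w ∧ (v ∨ u) = 2 ∧ 1 = 1
~(v ∧ u) ∧ (w ∧ (v ∨ u)) = 0 ∧ 1 = 0
~v = ~1 = 0
~v → v = 0 → 1 = 4
(~(v ∧ u) ∧ (w ∧ (v ∨ u))) → (~v → v) = 0 → 4 = 4
w ∧ u = 2 ∧ 1 = 1
u ∨ w = 1 ∨ 2 = 2
w ∧ w = 2 ∧ 2 = 2
(u ∨ w) ∧ (w ∧ w) = 2 ∧ 2 = 2
(w ∧ u) → ((u ∨ w) ∧ (w ∧ w)) = 1 → 2 = 4
((~(v ∧ u) ∧ (w ∧ (v ∨ u))) → (~v → v)) ∧ ((w ∧ u) → ((u ∨ w) ∧ (w ∧ w))) = 4 ∧ 4 = 4
((~((w → w) → w) ∨ ((u ∨ v) → (u ∧ v))) → (~u ∨ w)) ∧ (((~(v ∧ u) ∧ (w ∧ (v ∨ u))) → (~v → v)) ∧ ((w ∧ u) → ((u ∨ w) ∧ (w ∧ w)))) = 2 ∧ 4 = 2

2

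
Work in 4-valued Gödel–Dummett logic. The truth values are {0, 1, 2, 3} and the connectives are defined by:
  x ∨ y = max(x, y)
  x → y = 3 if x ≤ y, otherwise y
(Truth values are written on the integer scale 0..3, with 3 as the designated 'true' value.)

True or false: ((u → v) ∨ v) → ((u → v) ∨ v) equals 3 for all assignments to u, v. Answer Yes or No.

u = 0, v = 0 ↦ 3
u = 0, v = 1 ↦ 3
u = 0, v = 2 ↦ 3
u = 0, v = 3 ↦ 3
u = 1, v = 0 ↦ 3
u = 1, v = 1 ↦ 3
u = 1, v = 2 ↦ 3
u = 1, v = 3 ↦ 3
u = 2, v = 0 ↦ 3
u = 2, v = 1 ↦ 3
u = 2, v = 2 ↦ 3
u = 2, v = 3 ↦ 3
u = 3, v = 0 ↦ 3
u = 3, v = 1 ↦ 3
u = 3, v = 2 ↦ 3
u = 3, v = 3 ↦ 3
Every assignment gives a value ≥ 3.

Yes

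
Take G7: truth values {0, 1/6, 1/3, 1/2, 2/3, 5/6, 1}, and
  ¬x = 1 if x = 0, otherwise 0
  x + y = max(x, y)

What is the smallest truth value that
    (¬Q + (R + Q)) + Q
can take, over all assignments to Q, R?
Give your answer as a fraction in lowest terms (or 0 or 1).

1/6

Take Q = 1/6, R = 0:
¬Q = ¬1/6 = 0
R + Q = 0 + 1/6 = 1/6
¬Q + (R + Q) = 0 + 1/6 = 1/6
(¬Q + (R + Q)) + Q = 1/6 + 1/6 = 1/6
No assignment yields a value below 1/6, so this is the minimum.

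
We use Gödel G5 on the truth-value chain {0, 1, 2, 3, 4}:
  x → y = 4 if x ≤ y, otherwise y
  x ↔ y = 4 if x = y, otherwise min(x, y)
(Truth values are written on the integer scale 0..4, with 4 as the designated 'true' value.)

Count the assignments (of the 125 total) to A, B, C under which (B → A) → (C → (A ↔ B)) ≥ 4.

95

value 4: 95 assignments (counts)
value 3: 1 assignment
value 2: 4 assignments
value 1: 9 assignments
value 0: 16 assignments
So 95 of the 125 assignments meet the threshold.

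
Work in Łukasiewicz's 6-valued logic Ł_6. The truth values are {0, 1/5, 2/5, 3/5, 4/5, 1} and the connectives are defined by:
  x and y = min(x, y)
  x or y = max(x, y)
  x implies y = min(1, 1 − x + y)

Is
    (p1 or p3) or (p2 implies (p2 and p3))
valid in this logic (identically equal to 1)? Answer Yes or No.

No

Counterexample: take p1 = 0, p2 = 1/5, p3 = 0.
p1 or p3 = 0 or 0 = 0
p2 and p3 = 1/5 and 0 = 0
p2 implies (p2 and p3) = 1/5 implies 0 = 4/5
(p1 or p3) or (p2 implies (p2 and p3)) = 0 or 4/5 = 4/5
This gives 4/5 ≠ 1.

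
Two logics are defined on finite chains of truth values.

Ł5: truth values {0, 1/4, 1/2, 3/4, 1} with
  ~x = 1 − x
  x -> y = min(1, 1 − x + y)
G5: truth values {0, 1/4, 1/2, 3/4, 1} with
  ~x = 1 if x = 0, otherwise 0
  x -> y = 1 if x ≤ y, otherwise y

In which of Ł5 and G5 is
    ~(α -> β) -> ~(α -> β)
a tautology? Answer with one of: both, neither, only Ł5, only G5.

In Ł5: every assignment gives 1 — tautology.
In G5: every assignment gives 1 — tautology.

both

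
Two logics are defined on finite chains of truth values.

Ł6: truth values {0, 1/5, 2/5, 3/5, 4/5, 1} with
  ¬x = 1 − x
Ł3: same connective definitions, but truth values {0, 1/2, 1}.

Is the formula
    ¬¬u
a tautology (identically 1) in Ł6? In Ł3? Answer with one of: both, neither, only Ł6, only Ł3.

neither

In Ł6: at u = 0 the value is 0 — not a tautology.
In Ł3: at u = 0 the value is 0 — not a tautology.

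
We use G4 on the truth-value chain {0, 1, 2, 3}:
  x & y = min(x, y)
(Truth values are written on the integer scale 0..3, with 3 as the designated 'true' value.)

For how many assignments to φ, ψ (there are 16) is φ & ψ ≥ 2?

4

φ = 0, ψ = 0 ↦ 0  <
φ = 0, ψ = 1 ↦ 0  <
φ = 0, ψ = 2 ↦ 0  <
φ = 0, ψ = 3 ↦ 0  <
φ = 1, ψ = 0 ↦ 0  <
φ = 1, ψ = 1 ↦ 1  <
φ = 1, ψ = 2 ↦ 1  <
φ = 1, ψ = 3 ↦ 1  <
φ = 2, ψ = 0 ↦ 0  <
φ = 2, ψ = 1 ↦ 1  <
φ = 2, ψ = 2 ↦ 2  ≥
φ = 2, ψ = 3 ↦ 2  ≥
φ = 3, ψ = 0 ↦ 0  <
φ = 3, ψ = 1 ↦ 1  <
φ = 3, ψ = 2 ↦ 2  ≥
φ = 3, ψ = 3 ↦ 3  ≥
So 4 of the 16 assignments meet the threshold.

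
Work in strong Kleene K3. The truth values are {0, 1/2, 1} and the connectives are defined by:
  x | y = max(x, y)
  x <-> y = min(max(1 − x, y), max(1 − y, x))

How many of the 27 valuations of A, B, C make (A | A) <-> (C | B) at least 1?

6

value 1: 6 assignments (counts)
value 1/2: 15 assignments
value 0: 6 assignments
So 6 of the 27 assignments meet the threshold.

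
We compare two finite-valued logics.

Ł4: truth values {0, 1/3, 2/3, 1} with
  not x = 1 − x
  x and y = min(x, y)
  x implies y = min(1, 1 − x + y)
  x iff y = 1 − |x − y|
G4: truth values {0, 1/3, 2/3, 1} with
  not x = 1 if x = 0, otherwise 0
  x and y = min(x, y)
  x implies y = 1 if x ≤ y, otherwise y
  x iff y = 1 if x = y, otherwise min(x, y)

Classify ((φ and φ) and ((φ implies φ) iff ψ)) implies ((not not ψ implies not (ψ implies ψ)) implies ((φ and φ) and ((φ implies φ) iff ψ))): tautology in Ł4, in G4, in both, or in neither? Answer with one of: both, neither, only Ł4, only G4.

In Ł4: every assignment gives 1 — tautology.
In G4: every assignment gives 1 — tautology.

both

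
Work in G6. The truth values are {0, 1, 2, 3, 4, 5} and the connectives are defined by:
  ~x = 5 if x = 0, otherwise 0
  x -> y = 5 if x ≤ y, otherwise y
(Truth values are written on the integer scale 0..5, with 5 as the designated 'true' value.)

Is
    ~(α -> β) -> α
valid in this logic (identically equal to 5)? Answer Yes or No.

No

Counterexample: take α = 1, β = 0.
α -> β = 1 -> 0 = 0
~(α -> β) = ~0 = 5
~(α -> β) -> α = 5 -> 1 = 1
This gives 1 ≠ 5.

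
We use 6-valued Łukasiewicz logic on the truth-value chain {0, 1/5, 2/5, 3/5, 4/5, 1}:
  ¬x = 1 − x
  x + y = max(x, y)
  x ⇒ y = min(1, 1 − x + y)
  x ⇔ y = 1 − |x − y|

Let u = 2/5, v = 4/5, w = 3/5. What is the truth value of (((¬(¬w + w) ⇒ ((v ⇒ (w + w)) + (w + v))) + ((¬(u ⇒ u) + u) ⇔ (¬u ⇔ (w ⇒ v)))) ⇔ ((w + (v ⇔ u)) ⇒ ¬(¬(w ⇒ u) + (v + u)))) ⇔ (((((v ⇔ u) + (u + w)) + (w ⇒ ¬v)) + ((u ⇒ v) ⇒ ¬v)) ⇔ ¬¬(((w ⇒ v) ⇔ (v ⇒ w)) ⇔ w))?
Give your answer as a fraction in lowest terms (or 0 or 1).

¬w = ¬3/5 = 2/5
¬w + w = 2/5 + 3/5 = 3/5
¬(¬w + w) = ¬3/5 = 2/5
w + w = 3/5 + 3/5 = 3/5
v ⇒ (w + w) = 4/5 ⇒ 3/5 = 4/5
w + v = 3/5 + 4/5 = 4/5
(v ⇒ (w + w)) + (w + v) = 4/5 + 4/5 = 4/5
¬(¬w + w) ⇒ ((v ⇒ (w + w)) + (w + v)) = 2/5 ⇒ 4/5 = 1
u ⇒ u = 2/5 ⇒ 2/5 = 1
¬(u ⇒ u) = ¬1 = 0
¬(u ⇒ u) + u = 0 + 2/5 = 2/5
¬u = ¬2/5 = 3/5
w ⇒ v = 3/5 ⇒ 4/5 = 1
¬u ⇔ (w ⇒ v) = 3/5 ⇔ 1 = 3/5
(¬(u ⇒ u) + u) ⇔ (¬u ⇔ (w ⇒ v)) = 2/5 ⇔ 3/5 = 4/5
(¬(¬w + w) ⇒ ((v ⇒ (w + w)) + (w + v))) + ((¬(u ⇒ u) + u) ⇔ (¬u ⇔ (w ⇒ v))) = 1 + 4/5 = 1
v ⇔ u = 4/5 ⇔ 2/5 = 3/5
w + (v ⇔ u) = 3/5 + 3/5 = 3/5
w ⇒ u = 3/5 ⇒ 2/5 = 4/5
¬(w ⇒ u) = ¬4/5 = 1/5
v + u = 4/5 + 2/5 = 4/5
¬(w ⇒ u) + (v + u) = 1/5 + 4/5 = 4/5
¬(¬(w ⇒ u) + (v + u)) = ¬4/5 = 1/5
(w + (v ⇔ u)) ⇒ ¬(¬(w ⇒ u) + (v + u)) = 3/5 ⇒ 1/5 = 3/5
((¬(¬w + w) ⇒ ((v ⇒ (w + w)) + (w + v))) + ((¬(u ⇒ u) + u) ⇔ (¬u ⇔ (w ⇒ v)))) ⇔ ((w + (v ⇔ u)) ⇒ ¬(¬(w ⇒ u) + (v + u))) = 1 ⇔ 3/5 = 3/5
v ⇔ u = 4/5 ⇔ 2/5 = 3/5
u + w = 2/5 + 3/5 = 3/5
(v ⇔ u) + (u + w) = 3/5 + 3/5 = 3/5
¬v = ¬4/5 = 1/5
w ⇒ ¬v = 3/5 ⇒ 1/5 = 3/5
((v ⇔ u) + (u + w)) + (w ⇒ ¬v) = 3/5 + 3/5 = 3/5
u ⇒ v = 2/5 ⇒ 4/5 = 1
¬v = ¬4/5 = 1/5
(u ⇒ v) ⇒ ¬v = 1 ⇒ 1/5 = 1/5
(((v ⇔ u) + (u + w)) + (w ⇒ ¬v)) + ((u ⇒ v) ⇒ ¬v) = 3/5 + 1/5 = 3/5
w ⇒ v = 3/5 ⇒ 4/5 = 1
v ⇒ w = 4/5 ⇒ 3/5 = 4/5
(w ⇒ v) ⇔ (v ⇒ w) = 1 ⇔ 4/5 = 4/5
((w ⇒ v) ⇔ (v ⇒ w)) ⇔ w = 4/5 ⇔ 3/5 = 4/5
¬(((w ⇒ v) ⇔ (v ⇒ w)) ⇔ w) = ¬4/5 = 1/5
¬¬(((w ⇒ v) ⇔ (v ⇒ w)) ⇔ w) = ¬1/5 = 4/5
((((v ⇔ u) + (u + w)) + (w ⇒ ¬v)) + ((u ⇒ v) ⇒ ¬v)) ⇔ ¬¬(((w ⇒ v) ⇔ (v ⇒ w)) ⇔ w) = 3/5 ⇔ 4/5 = 4/5
(((¬(¬w + w) ⇒ ((v ⇒ (w + w)) + (w + v))) + ((¬(u ⇒ u) + u) ⇔ (¬u ⇔ (w ⇒ v)))) ⇔ ((w + (v ⇔ u)) ⇒ ¬(¬(w ⇒ u) + (v + u)))) ⇔ (((((v ⇔ u) + (u + w)) + (w ⇒ ¬v)) + ((u ⇒ v) ⇒ ¬v)) ⇔ ¬¬(((w ⇒ v) ⇔ (v ⇒ w)) ⇔ w)) = 3/5 ⇔ 4/5 = 4/5

4/5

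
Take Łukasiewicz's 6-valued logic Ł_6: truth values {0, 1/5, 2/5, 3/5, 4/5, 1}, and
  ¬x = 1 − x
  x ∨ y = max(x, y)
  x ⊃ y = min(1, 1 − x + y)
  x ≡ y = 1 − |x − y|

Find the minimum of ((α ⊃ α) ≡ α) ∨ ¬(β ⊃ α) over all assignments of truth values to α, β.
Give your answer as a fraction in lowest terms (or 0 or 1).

Take α = 0, β = 0:
α ⊃ α = 0 ⊃ 0 = 1
(α ⊃ α) ≡ α = 1 ≡ 0 = 0
β ⊃ α = 0 ⊃ 0 = 1
¬(β ⊃ α) = ¬1 = 0
((α ⊃ α) ≡ α) ∨ ¬(β ⊃ α) = 0 ∨ 0 = 0
No assignment yields a value below 0, so this is the minimum.

0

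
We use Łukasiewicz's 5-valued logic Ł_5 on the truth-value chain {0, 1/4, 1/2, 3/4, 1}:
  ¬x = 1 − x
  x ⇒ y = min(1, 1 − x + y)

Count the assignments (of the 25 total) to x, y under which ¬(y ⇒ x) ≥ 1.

value 1: 1 assignment (counts)
value 3/4: 2 assignments
value 1/2: 3 assignments
value 1/4: 4 assignments
value 0: 15 assignments
So 1 of the 25 assignments meets the threshold.

1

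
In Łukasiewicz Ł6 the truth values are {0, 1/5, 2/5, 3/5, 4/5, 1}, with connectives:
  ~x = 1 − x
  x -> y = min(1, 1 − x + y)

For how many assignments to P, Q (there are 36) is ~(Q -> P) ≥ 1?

1

value 1: 1 assignment (counts)
value 4/5: 2 assignments
value 3/5: 3 assignments
value 2/5: 4 assignments
value 1/5: 5 assignments
value 0: 21 assignments
So 1 of the 36 assignments meets the threshold.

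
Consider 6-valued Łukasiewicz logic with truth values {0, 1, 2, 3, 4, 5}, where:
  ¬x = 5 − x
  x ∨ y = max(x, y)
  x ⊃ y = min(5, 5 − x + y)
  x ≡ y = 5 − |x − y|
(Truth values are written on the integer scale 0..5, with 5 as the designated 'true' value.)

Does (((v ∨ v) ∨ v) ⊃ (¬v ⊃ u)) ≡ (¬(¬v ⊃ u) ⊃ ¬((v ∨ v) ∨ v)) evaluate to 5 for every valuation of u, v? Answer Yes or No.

At u = 2, v = 5, for instance:
v ∨ v = 5 ∨ 5 = 5
(v ∨ v) ∨ v = 5 ∨ 5 = 5
¬v = ¬5 = 0
¬v ⊃ u = 0 ⊃ 2 = 5
((v ∨ v) ∨ v) ⊃ (¬v ⊃ u) = 5 ⊃ 5 = 5
¬(¬v ⊃ u) = ¬5 = 0
¬((v ∨ v) ∨ v) = ¬5 = 0
¬(¬v ⊃ u) ⊃ ¬((v ∨ v) ∨ v) = 0 ⊃ 0 = 5
(((v ∨ v) ∨ v) ⊃ (¬v ⊃ u)) ≡ (¬(¬v ⊃ u) ⊃ ¬((v ∨ v) ∨ v)) = 5 ≡ 5 = 5
and checking the remaining 35 assignments likewise gives ≥ 5 in every case.

Yes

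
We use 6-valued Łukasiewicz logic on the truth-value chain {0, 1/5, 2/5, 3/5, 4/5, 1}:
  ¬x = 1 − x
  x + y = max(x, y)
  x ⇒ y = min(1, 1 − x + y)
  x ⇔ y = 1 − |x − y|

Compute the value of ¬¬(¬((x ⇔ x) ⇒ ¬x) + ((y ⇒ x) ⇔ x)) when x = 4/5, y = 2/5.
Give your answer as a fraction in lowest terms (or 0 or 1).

x ⇔ x = 4/5 ⇔ 4/5 = 1
¬x = ¬4/5 = 1/5
(x ⇔ x) ⇒ ¬x = 1 ⇒ 1/5 = 1/5
¬((x ⇔ x) ⇒ ¬x) = ¬1/5 = 4/5
y ⇒ x = 2/5 ⇒ 4/5 = 1
(y ⇒ x) ⇔ x = 1 ⇔ 4/5 = 4/5
¬((x ⇔ x) ⇒ ¬x) + ((y ⇒ x) ⇔ x) = 4/5 + 4/5 = 4/5
¬(¬((x ⇔ x) ⇒ ¬x) + ((y ⇒ x) ⇔ x)) = ¬4/5 = 1/5
¬¬(¬((x ⇔ x) ⇒ ¬x) + ((y ⇒ x) ⇔ x)) = ¬1/5 = 4/5

4/5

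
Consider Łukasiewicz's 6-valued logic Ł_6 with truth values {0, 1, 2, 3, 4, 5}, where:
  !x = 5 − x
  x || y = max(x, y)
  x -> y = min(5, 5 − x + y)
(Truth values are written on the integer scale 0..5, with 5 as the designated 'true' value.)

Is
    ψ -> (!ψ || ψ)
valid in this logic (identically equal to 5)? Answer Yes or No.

Yes

ψ = 0 ↦ 5
ψ = 1 ↦ 5
ψ = 2 ↦ 5
ψ = 3 ↦ 5
ψ = 4 ↦ 5
ψ = 5 ↦ 5
Every assignment gives a value ≥ 5.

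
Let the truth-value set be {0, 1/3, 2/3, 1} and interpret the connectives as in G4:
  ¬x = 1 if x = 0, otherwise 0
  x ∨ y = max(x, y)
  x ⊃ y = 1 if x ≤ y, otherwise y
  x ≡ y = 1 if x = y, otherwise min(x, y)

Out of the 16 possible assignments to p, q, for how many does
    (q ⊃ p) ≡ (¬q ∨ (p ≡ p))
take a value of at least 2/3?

11

p = 0, q = 0 ↦ 1  ≥
p = 0, q = 1/3 ↦ 0  <
p = 0, q = 2/3 ↦ 0  <
p = 0, q = 1 ↦ 0  <
p = 1/3, q = 0 ↦ 1  ≥
p = 1/3, q = 1/3 ↦ 1  ≥
p = 1/3, q = 2/3 ↦ 1/3  <
p = 1/3, q = 1 ↦ 1/3  <
p = 2/3, q = 0 ↦ 1  ≥
p = 2/3, q = 1/3 ↦ 1  ≥
p = 2/3, q = 2/3 ↦ 1  ≥
p = 2/3, q = 1 ↦ 2/3  ≥
p = 1, q = 0 ↦ 1  ≥
p = 1, q = 1/3 ↦ 1  ≥
p = 1, q = 2/3 ↦ 1  ≥
p = 1, q = 1 ↦ 1  ≥
So 11 of the 16 assignments meet the threshold.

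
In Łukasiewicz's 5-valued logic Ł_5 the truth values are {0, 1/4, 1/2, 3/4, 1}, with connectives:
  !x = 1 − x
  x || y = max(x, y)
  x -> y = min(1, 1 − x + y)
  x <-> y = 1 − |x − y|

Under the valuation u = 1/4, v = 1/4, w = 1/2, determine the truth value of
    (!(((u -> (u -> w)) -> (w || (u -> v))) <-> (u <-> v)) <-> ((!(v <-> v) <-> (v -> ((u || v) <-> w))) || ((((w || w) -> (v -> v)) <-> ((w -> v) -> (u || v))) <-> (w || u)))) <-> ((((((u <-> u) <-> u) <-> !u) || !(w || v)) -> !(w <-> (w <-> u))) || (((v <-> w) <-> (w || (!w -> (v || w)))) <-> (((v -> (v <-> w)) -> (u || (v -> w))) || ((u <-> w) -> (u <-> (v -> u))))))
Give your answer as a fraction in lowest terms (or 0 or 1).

u -> w = 1/4 -> 1/2 = 1
u -> (u -> w) = 1/4 -> 1 = 1
u -> v = 1/4 -> 1/4 = 1
w || (u -> v) = 1/2 || 1 = 1
(u -> (u -> w)) -> (w || (u -> v)) = 1 -> 1 = 1
u <-> v = 1/4 <-> 1/4 = 1
((u -> (u -> w)) -> (w || (u -> v))) <-> (u <-> v) = 1 <-> 1 = 1
!(((u -> (u -> w)) -> (w || (u -> v))) <-> (u <-> v)) = !1 = 0
v <-> v = 1/4 <-> 1/4 = 1
!(v <-> v) = !1 = 0
u || v = 1/4 || 1/4 = 1/4
(u || v) <-> w = 1/4 <-> 1/2 = 3/4
v -> ((u || v) <-> w) = 1/4 -> 3/4 = 1
!(v <-> v) <-> (v -> ((u || v) <-> w)) = 0 <-> 1 = 0
w || w = 1/2 || 1/2 = 1/2
v -> v = 1/4 -> 1/4 = 1
(w || w) -> (v -> v) = 1/2 -> 1 = 1
w -> v = 1/2 -> 1/4 = 3/4
u || v = 1/4 || 1/4 = 1/4
(w -> v) -> (u || v) = 3/4 -> 1/4 = 1/2
((w || w) -> (v -> v)) <-> ((w -> v) -> (u || v)) = 1 <-> 1/2 = 1/2
w || u = 1/2 || 1/4 = 1/2
(((w || w) -> (v -> v)) <-> ((w -> v) -> (u || v))) <-> (w || u) = 1/2 <-> 1/2 = 1
(!(v <-> v) <-> (v -> ((u || v) <-> w))) || ((((w || w) -> (v -> v)) <-> ((w -> v) -> (u || v))) <-> (w || u)) = 0 || 1 = 1
!(((u -> (u -> w)) -> (w || (u -> v))) <-> (u <-> v)) <-> ((!(v <-> v) <-> (v -> ((u || v) <-> w))) || ((((w || w) -> (v -> v)) <-> ((w -> v) -> (u || v))) <-> (w || u))) = 0 <-> 1 = 0
u <-> u = 1/4 <-> 1/4 = 1
(u <-> u) <-> u = 1 <-> 1/4 = 1/4
!u = !1/4 = 3/4
((u <-> u) <-> u) <-> !u = 1/4 <-> 3/4 = 1/2
w || v = 1/2 || 1/4 = 1/2
!(w || v) = !1/2 = 1/2
(((u <-> u) <-> u) <-> !u) || !(w || v) = 1/2 || 1/2 = 1/2
w <-> u = 1/2 <-> 1/4 = 3/4
w <-> (w <-> u) = 1/2 <-> 3/4 = 3/4
!(w <-> (w <-> u)) = !3/4 = 1/4
((((u <-> u) <-> u) <-> !u) || !(w || v)) -> !(w <-> (w <-> u)) = 1/2 -> 1/4 = 3/4
v <-> w = 1/4 <-> 1/2 = 3/4
!w = !1/2 = 1/2
v || w = 1/4 || 1/2 = 1/2
!w -> (v || w) = 1/2 -> 1/2 = 1
w || (!w -> (v || w)) = 1/2 || 1 = 1
(v <-> w) <-> (w || (!w -> (v || w))) = 3/4 <-> 1 = 3/4
v <-> w = 1/4 <-> 1/2 = 3/4
v -> (v <-> w) = 1/4 -> 3/4 = 1
v -> w = 1/4 -> 1/2 = 1
u || (v -> w) = 1/4 || 1 = 1
(v -> (v <-> w)) -> (u || (v -> w)) = 1 -> 1 = 1
u <-> w = 1/4 <-> 1/2 = 3/4
v -> u = 1/4 -> 1/4 = 1
u <-> (v -> u) = 1/4 <-> 1 = 1/4
(u <-> w) -> (u <-> (v -> u)) = 3/4 -> 1/4 = 1/2
((v -> (v <-> w)) -> (u || (v -> w))) || ((u <-> w) -> (u <-> (v -> u))) = 1 || 1/2 = 1
((v <-> w) <-> (w || (!w -> (v || w)))) <-> (((v -> (v <-> w)) -> (u || (v -> w))) || ((u <-> w) -> (u <-> (v -> u)))) = 3/4 <-> 1 = 3/4
(((((u <-> u) <-> u) <-> !u) || !(w || v)) -> !(w <-> (w <-> u))) || (((v <-> w) <-> (w || (!w -> (v || w)))) <-> (((v -> (v <-> w)) -> (u || (v -> w))) || ((u <-> w) -> (u <-> (v -> u))))) = 3/4 || 3/4 = 3/4
(!(((u -> (u -> w)) -> (w || (u -> v))) <-> (u <-> v)) <-> ((!(v <-> v) <-> (v -> ((u || v) <-> w))) || ((((w || w) -> (v -> v)) <-> ((w -> v) -> (u || v))) <-> (w || u)))) <-> ((((((u <-> u) <-> u) <-> !u) || !(w || v)) -> !(w <-> (w <-> u))) || (((v <-> w) <-> (w || (!w -> (v || w)))) <-> (((v -> (v <-> w)) -> (u || (v -> w))) || ((u <-> w) -> (u <-> (v -> u)))))) = 0 <-> 3/4 = 1/4

1/4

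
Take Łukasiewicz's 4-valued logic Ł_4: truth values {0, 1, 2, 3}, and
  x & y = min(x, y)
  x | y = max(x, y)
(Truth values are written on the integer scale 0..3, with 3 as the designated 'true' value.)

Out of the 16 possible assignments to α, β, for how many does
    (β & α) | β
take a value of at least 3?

α = 0, β = 0 ↦ 0  <
α = 0, β = 1 ↦ 1  <
α = 0, β = 2 ↦ 2  <
α = 0, β = 3 ↦ 3  ≥
α = 1, β = 0 ↦ 0  <
α = 1, β = 1 ↦ 1  <
α = 1, β = 2 ↦ 2  <
α = 1, β = 3 ↦ 3  ≥
α = 2, β = 0 ↦ 0  <
α = 2, β = 1 ↦ 1  <
α = 2, β = 2 ↦ 2  <
α = 2, β = 3 ↦ 3  ≥
α = 3, β = 0 ↦ 0  <
α = 3, β = 1 ↦ 1  <
α = 3, β = 2 ↦ 2  <
α = 3, β = 3 ↦ 3  ≥
So 4 of the 16 assignments meet the threshold.

4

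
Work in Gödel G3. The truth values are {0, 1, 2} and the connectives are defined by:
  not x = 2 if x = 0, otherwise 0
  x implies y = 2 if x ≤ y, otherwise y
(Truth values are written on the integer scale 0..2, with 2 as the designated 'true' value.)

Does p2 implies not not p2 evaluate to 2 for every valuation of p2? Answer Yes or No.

p2 = 0 ↦ 2
p2 = 1 ↦ 2
p2 = 2 ↦ 2
Every assignment gives a value ≥ 2.

Yes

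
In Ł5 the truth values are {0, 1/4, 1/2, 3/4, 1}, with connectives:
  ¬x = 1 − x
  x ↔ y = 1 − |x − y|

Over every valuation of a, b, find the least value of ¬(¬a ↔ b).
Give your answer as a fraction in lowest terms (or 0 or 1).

0

Take a = 0, b = 1:
¬a = ¬0 = 1
¬a ↔ b = 1 ↔ 1 = 1
¬(¬a ↔ b) = ¬1 = 0
No assignment yields a value below 0, so this is the minimum.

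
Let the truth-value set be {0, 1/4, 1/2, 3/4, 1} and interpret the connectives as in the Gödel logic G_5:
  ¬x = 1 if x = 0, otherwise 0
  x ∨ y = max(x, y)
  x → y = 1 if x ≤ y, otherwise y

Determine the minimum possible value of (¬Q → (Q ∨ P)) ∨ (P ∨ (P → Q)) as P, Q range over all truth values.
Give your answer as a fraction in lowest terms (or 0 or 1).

Take P = 1/4, Q = 0:
¬Q = ¬0 = 1
Q ∨ P = 0 ∨ 1/4 = 1/4
¬Q → (Q ∨ P) = 1 → 1/4 = 1/4
P → Q = 1/4 → 0 = 0
P ∨ (P → Q) = 1/4 ∨ 0 = 1/4
(¬Q → (Q ∨ P)) ∨ (P ∨ (P → Q)) = 1/4 ∨ 1/4 = 1/4
No assignment yields a value below 1/4, so this is the minimum.

1/4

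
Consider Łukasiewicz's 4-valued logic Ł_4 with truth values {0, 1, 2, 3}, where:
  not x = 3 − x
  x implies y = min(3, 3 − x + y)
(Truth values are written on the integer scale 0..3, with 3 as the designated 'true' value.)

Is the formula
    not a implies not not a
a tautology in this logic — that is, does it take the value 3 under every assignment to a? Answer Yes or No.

Counterexample: take a = 0.
not a = not 0 = 3
not a = not 0 = 3
not not a = not 3 = 0
not a implies not not a = 3 implies 0 = 0
This gives 0 ≠ 3.

No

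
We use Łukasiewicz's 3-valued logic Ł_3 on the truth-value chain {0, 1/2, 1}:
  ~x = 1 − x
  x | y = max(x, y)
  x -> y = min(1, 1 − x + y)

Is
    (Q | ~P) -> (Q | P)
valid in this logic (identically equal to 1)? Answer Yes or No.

No

Counterexample: take P = 0, Q = 0.
~P = ~0 = 1
Q | ~P = 0 | 1 = 1
Q | P = 0 | 0 = 0
(Q | ~P) -> (Q | P) = 1 -> 0 = 0
This gives 0 ≠ 1.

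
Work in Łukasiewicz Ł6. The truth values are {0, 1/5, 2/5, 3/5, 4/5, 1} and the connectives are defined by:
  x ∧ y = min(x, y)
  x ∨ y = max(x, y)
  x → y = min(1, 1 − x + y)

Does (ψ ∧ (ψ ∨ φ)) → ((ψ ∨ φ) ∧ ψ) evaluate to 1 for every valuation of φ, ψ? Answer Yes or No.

Yes

At φ = 2/5, ψ = 4/5, for instance:
ψ ∨ φ = 4/5 ∨ 2/5 = 4/5
ψ ∧ (ψ ∨ φ) = 4/5 ∧ 4/5 = 4/5
(ψ ∨ φ) ∧ ψ = 4/5 ∧ 4/5 = 4/5
(ψ ∧ (ψ ∨ φ)) → ((ψ ∨ φ) ∧ ψ) = 4/5 → 4/5 = 1
and checking the remaining 35 assignments likewise gives ≥ 1 in every case.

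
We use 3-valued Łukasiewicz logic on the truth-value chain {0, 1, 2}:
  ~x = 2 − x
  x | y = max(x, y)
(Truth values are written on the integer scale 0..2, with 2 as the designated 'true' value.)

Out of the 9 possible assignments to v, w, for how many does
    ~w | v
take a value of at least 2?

5

v = 0, w = 0 ↦ 2  ≥
v = 0, w = 1 ↦ 1  <
v = 0, w = 2 ↦ 0  <
v = 1, w = 0 ↦ 2  ≥
v = 1, w = 1 ↦ 1  <
v = 1, w = 2 ↦ 1  <
v = 2, w = 0 ↦ 2  ≥
v = 2, w = 1 ↦ 2  ≥
v = 2, w = 2 ↦ 2  ≥
So 5 of the 9 assignments meet the threshold.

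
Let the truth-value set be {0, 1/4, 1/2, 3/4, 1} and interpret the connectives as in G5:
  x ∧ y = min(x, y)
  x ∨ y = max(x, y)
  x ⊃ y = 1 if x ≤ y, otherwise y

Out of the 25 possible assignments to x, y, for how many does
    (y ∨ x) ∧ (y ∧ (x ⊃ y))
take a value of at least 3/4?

value 1: 5 assignments (counts)
value 3/4: 5 assignments (counts)
value 1/2: 5 assignments
value 1/4: 5 assignments
value 0: 5 assignments
So 10 of the 25 assignments meet the threshold.

10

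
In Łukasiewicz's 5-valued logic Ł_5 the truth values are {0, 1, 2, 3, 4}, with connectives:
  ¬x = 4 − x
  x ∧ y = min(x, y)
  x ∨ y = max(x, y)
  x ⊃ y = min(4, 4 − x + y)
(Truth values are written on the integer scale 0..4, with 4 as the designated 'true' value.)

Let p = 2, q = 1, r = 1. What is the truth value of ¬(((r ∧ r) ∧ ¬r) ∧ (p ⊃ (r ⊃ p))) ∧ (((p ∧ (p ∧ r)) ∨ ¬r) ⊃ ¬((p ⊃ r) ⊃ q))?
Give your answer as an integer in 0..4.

r ∧ r = 1 ∧ 1 = 1
¬r = ¬1 = 3
(r ∧ r) ∧ ¬r = 1 ∧ 3 = 1
r ⊃ p = 1 ⊃ 2 = 4
p ⊃ (r ⊃ p) = 2 ⊃ 4 = 4
((r ∧ r) ∧ ¬r) ∧ (p ⊃ (r ⊃ p)) = 1 ∧ 4 = 1
¬(((r ∧ r) ∧ ¬r) ∧ (p ⊃ (r ⊃ p))) = ¬1 = 3
p ∧ r = 2 ∧ 1 = 1
p ∧ (p ∧ r) = 2 ∧ 1 = 1
¬r = ¬1 = 3
(p ∧ (p ∧ r)) ∨ ¬r = 1 ∨ 3 = 3
p ⊃ r = 2 ⊃ 1 = 3
(p ⊃ r) ⊃ q = 3 ⊃ 1 = 2
¬((p ⊃ r) ⊃ q) = ¬2 = 2
((p ∧ (p ∧ r)) ∨ ¬r) ⊃ ¬((p ⊃ r) ⊃ q) = 3 ⊃ 2 = 3
¬(((r ∧ r) ∧ ¬r) ∧ (p ⊃ (r ⊃ p))) ∧ (((p ∧ (p ∧ r)) ∨ ¬r) ⊃ ¬((p ⊃ r) ⊃ q)) = 3 ∧ 3 = 3

3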